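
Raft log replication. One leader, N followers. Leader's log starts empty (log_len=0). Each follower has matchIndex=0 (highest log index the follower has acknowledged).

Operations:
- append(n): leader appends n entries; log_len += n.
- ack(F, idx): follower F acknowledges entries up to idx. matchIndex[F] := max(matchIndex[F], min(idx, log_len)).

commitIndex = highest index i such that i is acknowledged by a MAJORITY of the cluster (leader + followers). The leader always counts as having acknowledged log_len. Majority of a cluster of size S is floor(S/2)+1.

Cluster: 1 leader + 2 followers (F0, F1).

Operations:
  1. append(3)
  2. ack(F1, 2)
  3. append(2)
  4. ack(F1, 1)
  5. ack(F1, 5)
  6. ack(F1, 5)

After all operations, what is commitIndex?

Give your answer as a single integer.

Op 1: append 3 -> log_len=3
Op 2: F1 acks idx 2 -> match: F0=0 F1=2; commitIndex=2
Op 3: append 2 -> log_len=5
Op 4: F1 acks idx 1 -> match: F0=0 F1=2; commitIndex=2
Op 5: F1 acks idx 5 -> match: F0=0 F1=5; commitIndex=5
Op 6: F1 acks idx 5 -> match: F0=0 F1=5; commitIndex=5

Answer: 5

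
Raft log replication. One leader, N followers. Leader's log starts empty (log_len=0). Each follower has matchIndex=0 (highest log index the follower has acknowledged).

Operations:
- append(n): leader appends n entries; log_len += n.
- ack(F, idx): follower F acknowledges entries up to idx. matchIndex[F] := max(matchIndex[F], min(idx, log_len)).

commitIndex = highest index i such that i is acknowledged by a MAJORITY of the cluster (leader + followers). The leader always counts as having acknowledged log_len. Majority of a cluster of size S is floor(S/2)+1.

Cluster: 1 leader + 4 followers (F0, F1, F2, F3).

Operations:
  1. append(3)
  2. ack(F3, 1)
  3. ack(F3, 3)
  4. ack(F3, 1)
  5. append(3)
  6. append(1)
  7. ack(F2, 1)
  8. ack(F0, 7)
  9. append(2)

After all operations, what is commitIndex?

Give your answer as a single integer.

Answer: 3

Derivation:
Op 1: append 3 -> log_len=3
Op 2: F3 acks idx 1 -> match: F0=0 F1=0 F2=0 F3=1; commitIndex=0
Op 3: F3 acks idx 3 -> match: F0=0 F1=0 F2=0 F3=3; commitIndex=0
Op 4: F3 acks idx 1 -> match: F0=0 F1=0 F2=0 F3=3; commitIndex=0
Op 5: append 3 -> log_len=6
Op 6: append 1 -> log_len=7
Op 7: F2 acks idx 1 -> match: F0=0 F1=0 F2=1 F3=3; commitIndex=1
Op 8: F0 acks idx 7 -> match: F0=7 F1=0 F2=1 F3=3; commitIndex=3
Op 9: append 2 -> log_len=9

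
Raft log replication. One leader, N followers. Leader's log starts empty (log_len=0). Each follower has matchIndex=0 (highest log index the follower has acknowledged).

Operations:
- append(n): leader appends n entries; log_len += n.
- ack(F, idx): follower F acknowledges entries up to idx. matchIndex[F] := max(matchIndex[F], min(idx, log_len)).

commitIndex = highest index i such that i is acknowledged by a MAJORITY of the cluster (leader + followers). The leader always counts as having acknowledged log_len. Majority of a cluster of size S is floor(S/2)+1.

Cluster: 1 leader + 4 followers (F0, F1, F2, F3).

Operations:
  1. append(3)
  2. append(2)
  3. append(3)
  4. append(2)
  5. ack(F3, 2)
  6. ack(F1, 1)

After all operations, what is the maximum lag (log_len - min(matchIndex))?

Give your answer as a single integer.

Answer: 10

Derivation:
Op 1: append 3 -> log_len=3
Op 2: append 2 -> log_len=5
Op 3: append 3 -> log_len=8
Op 4: append 2 -> log_len=10
Op 5: F3 acks idx 2 -> match: F0=0 F1=0 F2=0 F3=2; commitIndex=0
Op 6: F1 acks idx 1 -> match: F0=0 F1=1 F2=0 F3=2; commitIndex=1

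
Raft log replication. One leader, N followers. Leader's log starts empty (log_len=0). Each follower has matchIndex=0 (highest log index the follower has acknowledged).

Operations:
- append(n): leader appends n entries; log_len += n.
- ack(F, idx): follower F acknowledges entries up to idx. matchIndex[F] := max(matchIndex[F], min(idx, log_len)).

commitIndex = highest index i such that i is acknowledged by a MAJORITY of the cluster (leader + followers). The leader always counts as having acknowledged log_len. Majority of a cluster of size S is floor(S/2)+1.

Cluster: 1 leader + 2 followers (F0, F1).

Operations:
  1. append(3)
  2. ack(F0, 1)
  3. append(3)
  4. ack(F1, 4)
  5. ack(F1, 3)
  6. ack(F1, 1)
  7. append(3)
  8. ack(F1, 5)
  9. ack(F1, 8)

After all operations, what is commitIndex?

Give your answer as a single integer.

Op 1: append 3 -> log_len=3
Op 2: F0 acks idx 1 -> match: F0=1 F1=0; commitIndex=1
Op 3: append 3 -> log_len=6
Op 4: F1 acks idx 4 -> match: F0=1 F1=4; commitIndex=4
Op 5: F1 acks idx 3 -> match: F0=1 F1=4; commitIndex=4
Op 6: F1 acks idx 1 -> match: F0=1 F1=4; commitIndex=4
Op 7: append 3 -> log_len=9
Op 8: F1 acks idx 5 -> match: F0=1 F1=5; commitIndex=5
Op 9: F1 acks idx 8 -> match: F0=1 F1=8; commitIndex=8

Answer: 8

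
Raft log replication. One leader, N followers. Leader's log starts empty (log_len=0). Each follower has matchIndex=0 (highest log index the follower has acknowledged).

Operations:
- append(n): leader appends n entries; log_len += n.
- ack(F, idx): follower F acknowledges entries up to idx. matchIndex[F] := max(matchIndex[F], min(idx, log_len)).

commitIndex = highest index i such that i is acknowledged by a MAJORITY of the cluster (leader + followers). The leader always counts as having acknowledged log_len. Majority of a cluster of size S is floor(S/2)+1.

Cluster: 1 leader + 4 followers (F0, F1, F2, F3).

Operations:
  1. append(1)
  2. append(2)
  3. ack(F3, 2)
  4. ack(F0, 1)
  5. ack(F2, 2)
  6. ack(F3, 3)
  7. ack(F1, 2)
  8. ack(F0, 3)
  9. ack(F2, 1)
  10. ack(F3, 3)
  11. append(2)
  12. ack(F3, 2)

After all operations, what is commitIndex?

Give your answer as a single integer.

Op 1: append 1 -> log_len=1
Op 2: append 2 -> log_len=3
Op 3: F3 acks idx 2 -> match: F0=0 F1=0 F2=0 F3=2; commitIndex=0
Op 4: F0 acks idx 1 -> match: F0=1 F1=0 F2=0 F3=2; commitIndex=1
Op 5: F2 acks idx 2 -> match: F0=1 F1=0 F2=2 F3=2; commitIndex=2
Op 6: F3 acks idx 3 -> match: F0=1 F1=0 F2=2 F3=3; commitIndex=2
Op 7: F1 acks idx 2 -> match: F0=1 F1=2 F2=2 F3=3; commitIndex=2
Op 8: F0 acks idx 3 -> match: F0=3 F1=2 F2=2 F3=3; commitIndex=3
Op 9: F2 acks idx 1 -> match: F0=3 F1=2 F2=2 F3=3; commitIndex=3
Op 10: F3 acks idx 3 -> match: F0=3 F1=2 F2=2 F3=3; commitIndex=3
Op 11: append 2 -> log_len=5
Op 12: F3 acks idx 2 -> match: F0=3 F1=2 F2=2 F3=3; commitIndex=3

Answer: 3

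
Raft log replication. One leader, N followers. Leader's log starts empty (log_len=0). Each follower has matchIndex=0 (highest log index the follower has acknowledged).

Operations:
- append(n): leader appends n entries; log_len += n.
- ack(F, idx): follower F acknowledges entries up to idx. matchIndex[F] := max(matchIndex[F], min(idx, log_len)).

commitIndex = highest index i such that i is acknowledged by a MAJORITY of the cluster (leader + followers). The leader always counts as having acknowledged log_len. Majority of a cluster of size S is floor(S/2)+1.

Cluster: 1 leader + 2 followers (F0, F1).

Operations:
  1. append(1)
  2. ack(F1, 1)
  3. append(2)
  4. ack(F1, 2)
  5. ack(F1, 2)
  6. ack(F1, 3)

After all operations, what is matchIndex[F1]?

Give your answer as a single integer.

Answer: 3

Derivation:
Op 1: append 1 -> log_len=1
Op 2: F1 acks idx 1 -> match: F0=0 F1=1; commitIndex=1
Op 3: append 2 -> log_len=3
Op 4: F1 acks idx 2 -> match: F0=0 F1=2; commitIndex=2
Op 5: F1 acks idx 2 -> match: F0=0 F1=2; commitIndex=2
Op 6: F1 acks idx 3 -> match: F0=0 F1=3; commitIndex=3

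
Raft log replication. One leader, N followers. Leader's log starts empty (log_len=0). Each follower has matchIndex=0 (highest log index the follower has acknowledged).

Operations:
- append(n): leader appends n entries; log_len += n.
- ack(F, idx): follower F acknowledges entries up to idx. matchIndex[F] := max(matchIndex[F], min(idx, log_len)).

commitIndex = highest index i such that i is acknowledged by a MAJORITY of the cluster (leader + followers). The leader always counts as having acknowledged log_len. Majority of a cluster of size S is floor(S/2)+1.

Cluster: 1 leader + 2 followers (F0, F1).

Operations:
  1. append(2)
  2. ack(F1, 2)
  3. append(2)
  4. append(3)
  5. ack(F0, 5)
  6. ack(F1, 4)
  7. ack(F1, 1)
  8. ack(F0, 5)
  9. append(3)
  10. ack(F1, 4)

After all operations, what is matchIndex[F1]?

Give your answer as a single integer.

Answer: 4

Derivation:
Op 1: append 2 -> log_len=2
Op 2: F1 acks idx 2 -> match: F0=0 F1=2; commitIndex=2
Op 3: append 2 -> log_len=4
Op 4: append 3 -> log_len=7
Op 5: F0 acks idx 5 -> match: F0=5 F1=2; commitIndex=5
Op 6: F1 acks idx 4 -> match: F0=5 F1=4; commitIndex=5
Op 7: F1 acks idx 1 -> match: F0=5 F1=4; commitIndex=5
Op 8: F0 acks idx 5 -> match: F0=5 F1=4; commitIndex=5
Op 9: append 3 -> log_len=10
Op 10: F1 acks idx 4 -> match: F0=5 F1=4; commitIndex=5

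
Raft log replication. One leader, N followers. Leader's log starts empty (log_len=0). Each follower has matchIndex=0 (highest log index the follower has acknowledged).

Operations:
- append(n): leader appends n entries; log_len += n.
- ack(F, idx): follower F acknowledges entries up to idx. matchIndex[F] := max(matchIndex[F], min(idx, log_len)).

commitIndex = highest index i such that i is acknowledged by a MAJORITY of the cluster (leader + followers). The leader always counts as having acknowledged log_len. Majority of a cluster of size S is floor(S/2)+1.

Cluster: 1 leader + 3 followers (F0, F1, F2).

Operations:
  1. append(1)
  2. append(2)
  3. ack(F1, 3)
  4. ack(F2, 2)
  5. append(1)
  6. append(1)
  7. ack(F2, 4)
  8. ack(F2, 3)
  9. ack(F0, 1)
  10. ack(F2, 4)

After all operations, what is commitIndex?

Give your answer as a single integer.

Op 1: append 1 -> log_len=1
Op 2: append 2 -> log_len=3
Op 3: F1 acks idx 3 -> match: F0=0 F1=3 F2=0; commitIndex=0
Op 4: F2 acks idx 2 -> match: F0=0 F1=3 F2=2; commitIndex=2
Op 5: append 1 -> log_len=4
Op 6: append 1 -> log_len=5
Op 7: F2 acks idx 4 -> match: F0=0 F1=3 F2=4; commitIndex=3
Op 8: F2 acks idx 3 -> match: F0=0 F1=3 F2=4; commitIndex=3
Op 9: F0 acks idx 1 -> match: F0=1 F1=3 F2=4; commitIndex=3
Op 10: F2 acks idx 4 -> match: F0=1 F1=3 F2=4; commitIndex=3

Answer: 3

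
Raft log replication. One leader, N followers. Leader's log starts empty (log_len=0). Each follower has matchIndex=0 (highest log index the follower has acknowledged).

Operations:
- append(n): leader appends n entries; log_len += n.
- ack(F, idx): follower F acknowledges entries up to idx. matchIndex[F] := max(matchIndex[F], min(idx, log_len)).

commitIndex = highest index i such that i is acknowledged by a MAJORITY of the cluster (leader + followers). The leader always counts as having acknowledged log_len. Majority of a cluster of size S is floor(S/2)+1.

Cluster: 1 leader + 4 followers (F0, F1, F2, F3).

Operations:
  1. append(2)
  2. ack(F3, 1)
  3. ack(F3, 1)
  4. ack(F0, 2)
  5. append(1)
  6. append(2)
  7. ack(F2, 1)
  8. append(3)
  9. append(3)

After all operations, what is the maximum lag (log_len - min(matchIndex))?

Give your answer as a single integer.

Op 1: append 2 -> log_len=2
Op 2: F3 acks idx 1 -> match: F0=0 F1=0 F2=0 F3=1; commitIndex=0
Op 3: F3 acks idx 1 -> match: F0=0 F1=0 F2=0 F3=1; commitIndex=0
Op 4: F0 acks idx 2 -> match: F0=2 F1=0 F2=0 F3=1; commitIndex=1
Op 5: append 1 -> log_len=3
Op 6: append 2 -> log_len=5
Op 7: F2 acks idx 1 -> match: F0=2 F1=0 F2=1 F3=1; commitIndex=1
Op 8: append 3 -> log_len=8
Op 9: append 3 -> log_len=11

Answer: 11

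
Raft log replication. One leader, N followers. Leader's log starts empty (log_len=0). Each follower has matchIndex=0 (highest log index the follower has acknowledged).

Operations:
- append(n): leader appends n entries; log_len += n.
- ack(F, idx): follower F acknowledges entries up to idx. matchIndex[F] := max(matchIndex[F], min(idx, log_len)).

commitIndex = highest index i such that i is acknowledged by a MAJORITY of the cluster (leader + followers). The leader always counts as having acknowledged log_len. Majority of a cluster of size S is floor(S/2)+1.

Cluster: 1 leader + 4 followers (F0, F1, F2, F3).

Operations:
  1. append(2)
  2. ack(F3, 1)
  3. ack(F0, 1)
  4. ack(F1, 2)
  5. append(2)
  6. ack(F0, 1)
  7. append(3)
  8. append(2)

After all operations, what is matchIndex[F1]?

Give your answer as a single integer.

Answer: 2

Derivation:
Op 1: append 2 -> log_len=2
Op 2: F3 acks idx 1 -> match: F0=0 F1=0 F2=0 F3=1; commitIndex=0
Op 3: F0 acks idx 1 -> match: F0=1 F1=0 F2=0 F3=1; commitIndex=1
Op 4: F1 acks idx 2 -> match: F0=1 F1=2 F2=0 F3=1; commitIndex=1
Op 5: append 2 -> log_len=4
Op 6: F0 acks idx 1 -> match: F0=1 F1=2 F2=0 F3=1; commitIndex=1
Op 7: append 3 -> log_len=7
Op 8: append 2 -> log_len=9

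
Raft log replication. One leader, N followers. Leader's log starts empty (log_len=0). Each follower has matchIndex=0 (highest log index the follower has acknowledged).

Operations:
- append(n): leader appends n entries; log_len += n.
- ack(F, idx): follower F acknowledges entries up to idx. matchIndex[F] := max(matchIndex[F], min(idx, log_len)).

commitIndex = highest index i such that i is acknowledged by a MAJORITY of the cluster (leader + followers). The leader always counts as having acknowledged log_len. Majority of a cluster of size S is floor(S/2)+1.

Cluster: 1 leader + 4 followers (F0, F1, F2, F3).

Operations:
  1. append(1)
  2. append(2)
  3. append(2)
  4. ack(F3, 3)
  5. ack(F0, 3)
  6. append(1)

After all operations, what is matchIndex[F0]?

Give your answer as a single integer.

Answer: 3

Derivation:
Op 1: append 1 -> log_len=1
Op 2: append 2 -> log_len=3
Op 3: append 2 -> log_len=5
Op 4: F3 acks idx 3 -> match: F0=0 F1=0 F2=0 F3=3; commitIndex=0
Op 5: F0 acks idx 3 -> match: F0=3 F1=0 F2=0 F3=3; commitIndex=3
Op 6: append 1 -> log_len=6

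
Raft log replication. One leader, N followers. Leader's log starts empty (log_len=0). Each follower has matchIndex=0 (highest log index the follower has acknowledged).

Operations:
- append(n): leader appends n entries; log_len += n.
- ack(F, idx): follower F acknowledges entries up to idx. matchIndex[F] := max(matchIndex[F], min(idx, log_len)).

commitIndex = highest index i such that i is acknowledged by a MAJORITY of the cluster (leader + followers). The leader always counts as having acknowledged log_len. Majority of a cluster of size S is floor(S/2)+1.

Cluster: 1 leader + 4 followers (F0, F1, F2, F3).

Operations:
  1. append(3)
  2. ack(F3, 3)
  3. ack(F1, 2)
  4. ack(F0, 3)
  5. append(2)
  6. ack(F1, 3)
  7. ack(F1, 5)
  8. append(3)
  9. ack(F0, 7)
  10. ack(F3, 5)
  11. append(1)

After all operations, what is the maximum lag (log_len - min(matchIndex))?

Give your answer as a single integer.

Op 1: append 3 -> log_len=3
Op 2: F3 acks idx 3 -> match: F0=0 F1=0 F2=0 F3=3; commitIndex=0
Op 3: F1 acks idx 2 -> match: F0=0 F1=2 F2=0 F3=3; commitIndex=2
Op 4: F0 acks idx 3 -> match: F0=3 F1=2 F2=0 F3=3; commitIndex=3
Op 5: append 2 -> log_len=5
Op 6: F1 acks idx 3 -> match: F0=3 F1=3 F2=0 F3=3; commitIndex=3
Op 7: F1 acks idx 5 -> match: F0=3 F1=5 F2=0 F3=3; commitIndex=3
Op 8: append 3 -> log_len=8
Op 9: F0 acks idx 7 -> match: F0=7 F1=5 F2=0 F3=3; commitIndex=5
Op 10: F3 acks idx 5 -> match: F0=7 F1=5 F2=0 F3=5; commitIndex=5
Op 11: append 1 -> log_len=9

Answer: 9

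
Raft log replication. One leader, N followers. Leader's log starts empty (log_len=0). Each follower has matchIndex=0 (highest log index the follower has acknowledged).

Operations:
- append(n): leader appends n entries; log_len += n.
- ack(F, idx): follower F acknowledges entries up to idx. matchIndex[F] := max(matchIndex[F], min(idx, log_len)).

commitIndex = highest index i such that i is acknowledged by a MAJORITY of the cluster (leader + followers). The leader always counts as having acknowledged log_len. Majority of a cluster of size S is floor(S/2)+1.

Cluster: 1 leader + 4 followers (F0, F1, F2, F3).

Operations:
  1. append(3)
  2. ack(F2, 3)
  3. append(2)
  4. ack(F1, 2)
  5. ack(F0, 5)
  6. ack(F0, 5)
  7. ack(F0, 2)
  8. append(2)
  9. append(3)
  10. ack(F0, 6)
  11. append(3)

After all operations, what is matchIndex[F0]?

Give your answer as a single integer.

Op 1: append 3 -> log_len=3
Op 2: F2 acks idx 3 -> match: F0=0 F1=0 F2=3 F3=0; commitIndex=0
Op 3: append 2 -> log_len=5
Op 4: F1 acks idx 2 -> match: F0=0 F1=2 F2=3 F3=0; commitIndex=2
Op 5: F0 acks idx 5 -> match: F0=5 F1=2 F2=3 F3=0; commitIndex=3
Op 6: F0 acks idx 5 -> match: F0=5 F1=2 F2=3 F3=0; commitIndex=3
Op 7: F0 acks idx 2 -> match: F0=5 F1=2 F2=3 F3=0; commitIndex=3
Op 8: append 2 -> log_len=7
Op 9: append 3 -> log_len=10
Op 10: F0 acks idx 6 -> match: F0=6 F1=2 F2=3 F3=0; commitIndex=3
Op 11: append 3 -> log_len=13

Answer: 6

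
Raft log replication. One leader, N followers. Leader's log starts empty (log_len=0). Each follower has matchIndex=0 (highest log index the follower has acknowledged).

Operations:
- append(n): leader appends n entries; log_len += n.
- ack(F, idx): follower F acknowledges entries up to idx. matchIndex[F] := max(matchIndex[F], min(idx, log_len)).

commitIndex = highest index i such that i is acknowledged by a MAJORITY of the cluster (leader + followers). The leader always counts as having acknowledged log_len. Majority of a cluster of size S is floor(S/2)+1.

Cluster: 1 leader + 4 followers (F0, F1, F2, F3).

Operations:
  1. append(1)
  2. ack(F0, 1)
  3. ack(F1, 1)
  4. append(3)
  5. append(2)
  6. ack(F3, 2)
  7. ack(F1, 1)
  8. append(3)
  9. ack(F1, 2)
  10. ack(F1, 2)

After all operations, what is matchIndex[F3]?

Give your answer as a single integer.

Op 1: append 1 -> log_len=1
Op 2: F0 acks idx 1 -> match: F0=1 F1=0 F2=0 F3=0; commitIndex=0
Op 3: F1 acks idx 1 -> match: F0=1 F1=1 F2=0 F3=0; commitIndex=1
Op 4: append 3 -> log_len=4
Op 5: append 2 -> log_len=6
Op 6: F3 acks idx 2 -> match: F0=1 F1=1 F2=0 F3=2; commitIndex=1
Op 7: F1 acks idx 1 -> match: F0=1 F1=1 F2=0 F3=2; commitIndex=1
Op 8: append 3 -> log_len=9
Op 9: F1 acks idx 2 -> match: F0=1 F1=2 F2=0 F3=2; commitIndex=2
Op 10: F1 acks idx 2 -> match: F0=1 F1=2 F2=0 F3=2; commitIndex=2

Answer: 2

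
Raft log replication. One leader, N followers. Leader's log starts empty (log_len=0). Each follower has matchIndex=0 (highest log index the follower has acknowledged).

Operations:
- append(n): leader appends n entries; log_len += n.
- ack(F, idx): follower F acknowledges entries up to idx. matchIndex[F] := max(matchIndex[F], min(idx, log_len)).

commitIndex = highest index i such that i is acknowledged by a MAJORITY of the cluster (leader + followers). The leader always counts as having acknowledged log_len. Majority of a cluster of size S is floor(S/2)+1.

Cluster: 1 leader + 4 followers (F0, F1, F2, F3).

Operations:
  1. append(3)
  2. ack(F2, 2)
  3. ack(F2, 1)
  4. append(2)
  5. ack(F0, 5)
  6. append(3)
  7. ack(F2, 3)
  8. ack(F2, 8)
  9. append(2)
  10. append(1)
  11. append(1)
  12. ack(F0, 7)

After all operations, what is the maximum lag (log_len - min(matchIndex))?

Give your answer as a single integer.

Answer: 12

Derivation:
Op 1: append 3 -> log_len=3
Op 2: F2 acks idx 2 -> match: F0=0 F1=0 F2=2 F3=0; commitIndex=0
Op 3: F2 acks idx 1 -> match: F0=0 F1=0 F2=2 F3=0; commitIndex=0
Op 4: append 2 -> log_len=5
Op 5: F0 acks idx 5 -> match: F0=5 F1=0 F2=2 F3=0; commitIndex=2
Op 6: append 3 -> log_len=8
Op 7: F2 acks idx 3 -> match: F0=5 F1=0 F2=3 F3=0; commitIndex=3
Op 8: F2 acks idx 8 -> match: F0=5 F1=0 F2=8 F3=0; commitIndex=5
Op 9: append 2 -> log_len=10
Op 10: append 1 -> log_len=11
Op 11: append 1 -> log_len=12
Op 12: F0 acks idx 7 -> match: F0=7 F1=0 F2=8 F3=0; commitIndex=7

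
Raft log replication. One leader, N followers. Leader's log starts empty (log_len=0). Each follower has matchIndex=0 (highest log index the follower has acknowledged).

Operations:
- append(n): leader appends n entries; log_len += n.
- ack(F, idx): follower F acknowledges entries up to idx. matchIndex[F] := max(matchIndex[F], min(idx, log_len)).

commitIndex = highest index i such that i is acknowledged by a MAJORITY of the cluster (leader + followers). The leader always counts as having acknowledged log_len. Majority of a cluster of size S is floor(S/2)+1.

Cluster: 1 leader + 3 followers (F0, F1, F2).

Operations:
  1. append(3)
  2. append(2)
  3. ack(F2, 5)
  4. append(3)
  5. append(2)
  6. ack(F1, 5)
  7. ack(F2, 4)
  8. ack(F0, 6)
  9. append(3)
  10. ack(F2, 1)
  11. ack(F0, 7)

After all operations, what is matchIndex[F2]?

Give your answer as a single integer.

Op 1: append 3 -> log_len=3
Op 2: append 2 -> log_len=5
Op 3: F2 acks idx 5 -> match: F0=0 F1=0 F2=5; commitIndex=0
Op 4: append 3 -> log_len=8
Op 5: append 2 -> log_len=10
Op 6: F1 acks idx 5 -> match: F0=0 F1=5 F2=5; commitIndex=5
Op 7: F2 acks idx 4 -> match: F0=0 F1=5 F2=5; commitIndex=5
Op 8: F0 acks idx 6 -> match: F0=6 F1=5 F2=5; commitIndex=5
Op 9: append 3 -> log_len=13
Op 10: F2 acks idx 1 -> match: F0=6 F1=5 F2=5; commitIndex=5
Op 11: F0 acks idx 7 -> match: F0=7 F1=5 F2=5; commitIndex=5

Answer: 5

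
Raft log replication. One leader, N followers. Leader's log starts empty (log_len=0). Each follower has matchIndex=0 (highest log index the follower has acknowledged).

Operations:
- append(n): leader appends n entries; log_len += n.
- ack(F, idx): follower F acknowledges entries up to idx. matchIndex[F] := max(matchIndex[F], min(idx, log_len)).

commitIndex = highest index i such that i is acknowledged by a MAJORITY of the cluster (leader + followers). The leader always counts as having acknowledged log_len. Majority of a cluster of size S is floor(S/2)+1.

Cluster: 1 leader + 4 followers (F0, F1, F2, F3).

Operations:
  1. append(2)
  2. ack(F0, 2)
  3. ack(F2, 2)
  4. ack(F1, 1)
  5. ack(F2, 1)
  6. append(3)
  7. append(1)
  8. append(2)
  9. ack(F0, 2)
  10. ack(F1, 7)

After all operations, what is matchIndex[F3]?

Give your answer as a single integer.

Answer: 0

Derivation:
Op 1: append 2 -> log_len=2
Op 2: F0 acks idx 2 -> match: F0=2 F1=0 F2=0 F3=0; commitIndex=0
Op 3: F2 acks idx 2 -> match: F0=2 F1=0 F2=2 F3=0; commitIndex=2
Op 4: F1 acks idx 1 -> match: F0=2 F1=1 F2=2 F3=0; commitIndex=2
Op 5: F2 acks idx 1 -> match: F0=2 F1=1 F2=2 F3=0; commitIndex=2
Op 6: append 3 -> log_len=5
Op 7: append 1 -> log_len=6
Op 8: append 2 -> log_len=8
Op 9: F0 acks idx 2 -> match: F0=2 F1=1 F2=2 F3=0; commitIndex=2
Op 10: F1 acks idx 7 -> match: F0=2 F1=7 F2=2 F3=0; commitIndex=2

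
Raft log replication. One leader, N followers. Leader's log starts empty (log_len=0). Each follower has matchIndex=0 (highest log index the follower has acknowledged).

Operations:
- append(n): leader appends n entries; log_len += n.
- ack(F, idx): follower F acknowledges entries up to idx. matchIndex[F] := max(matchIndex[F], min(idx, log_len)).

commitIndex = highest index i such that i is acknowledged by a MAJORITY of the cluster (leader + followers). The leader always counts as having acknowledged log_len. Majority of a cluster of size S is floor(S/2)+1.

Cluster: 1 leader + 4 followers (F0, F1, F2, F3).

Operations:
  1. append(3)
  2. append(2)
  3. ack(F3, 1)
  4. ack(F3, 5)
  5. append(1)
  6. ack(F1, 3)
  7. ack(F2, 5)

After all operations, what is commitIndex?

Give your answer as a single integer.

Op 1: append 3 -> log_len=3
Op 2: append 2 -> log_len=5
Op 3: F3 acks idx 1 -> match: F0=0 F1=0 F2=0 F3=1; commitIndex=0
Op 4: F3 acks idx 5 -> match: F0=0 F1=0 F2=0 F3=5; commitIndex=0
Op 5: append 1 -> log_len=6
Op 6: F1 acks idx 3 -> match: F0=0 F1=3 F2=0 F3=5; commitIndex=3
Op 7: F2 acks idx 5 -> match: F0=0 F1=3 F2=5 F3=5; commitIndex=5

Answer: 5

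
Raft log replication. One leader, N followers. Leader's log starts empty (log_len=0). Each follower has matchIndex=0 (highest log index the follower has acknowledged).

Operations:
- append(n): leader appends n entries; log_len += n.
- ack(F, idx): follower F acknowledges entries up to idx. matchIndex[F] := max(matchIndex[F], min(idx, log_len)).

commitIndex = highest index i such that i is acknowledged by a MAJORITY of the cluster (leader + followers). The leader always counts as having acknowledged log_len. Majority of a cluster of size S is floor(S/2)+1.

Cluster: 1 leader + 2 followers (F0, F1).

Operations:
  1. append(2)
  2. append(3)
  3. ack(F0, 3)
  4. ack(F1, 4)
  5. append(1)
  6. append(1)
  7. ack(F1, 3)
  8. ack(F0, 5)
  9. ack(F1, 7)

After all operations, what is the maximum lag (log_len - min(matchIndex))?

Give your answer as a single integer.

Answer: 2

Derivation:
Op 1: append 2 -> log_len=2
Op 2: append 3 -> log_len=5
Op 3: F0 acks idx 3 -> match: F0=3 F1=0; commitIndex=3
Op 4: F1 acks idx 4 -> match: F0=3 F1=4; commitIndex=4
Op 5: append 1 -> log_len=6
Op 6: append 1 -> log_len=7
Op 7: F1 acks idx 3 -> match: F0=3 F1=4; commitIndex=4
Op 8: F0 acks idx 5 -> match: F0=5 F1=4; commitIndex=5
Op 9: F1 acks idx 7 -> match: F0=5 F1=7; commitIndex=7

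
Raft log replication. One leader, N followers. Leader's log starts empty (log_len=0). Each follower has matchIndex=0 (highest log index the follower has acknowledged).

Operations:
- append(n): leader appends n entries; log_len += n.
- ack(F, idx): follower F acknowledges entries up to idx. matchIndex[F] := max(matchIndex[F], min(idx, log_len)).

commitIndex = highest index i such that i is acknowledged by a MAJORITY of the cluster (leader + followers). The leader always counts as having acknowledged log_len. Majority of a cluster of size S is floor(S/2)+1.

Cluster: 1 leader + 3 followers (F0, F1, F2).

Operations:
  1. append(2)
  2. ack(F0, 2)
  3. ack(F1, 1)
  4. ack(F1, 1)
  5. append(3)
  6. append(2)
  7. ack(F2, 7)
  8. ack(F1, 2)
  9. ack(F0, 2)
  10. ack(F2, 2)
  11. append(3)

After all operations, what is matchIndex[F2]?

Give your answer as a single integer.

Answer: 7

Derivation:
Op 1: append 2 -> log_len=2
Op 2: F0 acks idx 2 -> match: F0=2 F1=0 F2=0; commitIndex=0
Op 3: F1 acks idx 1 -> match: F0=2 F1=1 F2=0; commitIndex=1
Op 4: F1 acks idx 1 -> match: F0=2 F1=1 F2=0; commitIndex=1
Op 5: append 3 -> log_len=5
Op 6: append 2 -> log_len=7
Op 7: F2 acks idx 7 -> match: F0=2 F1=1 F2=7; commitIndex=2
Op 8: F1 acks idx 2 -> match: F0=2 F1=2 F2=7; commitIndex=2
Op 9: F0 acks idx 2 -> match: F0=2 F1=2 F2=7; commitIndex=2
Op 10: F2 acks idx 2 -> match: F0=2 F1=2 F2=7; commitIndex=2
Op 11: append 3 -> log_len=10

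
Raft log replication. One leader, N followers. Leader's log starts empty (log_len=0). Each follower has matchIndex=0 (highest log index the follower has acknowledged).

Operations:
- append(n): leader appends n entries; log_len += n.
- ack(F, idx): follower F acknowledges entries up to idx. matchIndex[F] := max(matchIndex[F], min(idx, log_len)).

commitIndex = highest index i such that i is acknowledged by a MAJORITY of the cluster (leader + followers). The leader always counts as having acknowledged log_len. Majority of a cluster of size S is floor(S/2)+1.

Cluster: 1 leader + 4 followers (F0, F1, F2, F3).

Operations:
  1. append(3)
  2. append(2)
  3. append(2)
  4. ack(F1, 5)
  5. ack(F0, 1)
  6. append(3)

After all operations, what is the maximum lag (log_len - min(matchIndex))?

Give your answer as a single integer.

Op 1: append 3 -> log_len=3
Op 2: append 2 -> log_len=5
Op 3: append 2 -> log_len=7
Op 4: F1 acks idx 5 -> match: F0=0 F1=5 F2=0 F3=0; commitIndex=0
Op 5: F0 acks idx 1 -> match: F0=1 F1=5 F2=0 F3=0; commitIndex=1
Op 6: append 3 -> log_len=10

Answer: 10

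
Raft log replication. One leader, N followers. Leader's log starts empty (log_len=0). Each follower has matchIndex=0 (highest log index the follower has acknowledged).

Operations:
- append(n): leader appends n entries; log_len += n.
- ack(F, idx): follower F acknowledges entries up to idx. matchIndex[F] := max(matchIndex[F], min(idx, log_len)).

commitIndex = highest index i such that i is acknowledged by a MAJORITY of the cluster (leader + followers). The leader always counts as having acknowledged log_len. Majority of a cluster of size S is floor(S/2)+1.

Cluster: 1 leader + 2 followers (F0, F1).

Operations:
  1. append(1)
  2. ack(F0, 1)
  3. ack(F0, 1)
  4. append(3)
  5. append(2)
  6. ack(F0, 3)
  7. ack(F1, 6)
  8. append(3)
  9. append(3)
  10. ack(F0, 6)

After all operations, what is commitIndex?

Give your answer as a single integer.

Answer: 6

Derivation:
Op 1: append 1 -> log_len=1
Op 2: F0 acks idx 1 -> match: F0=1 F1=0; commitIndex=1
Op 3: F0 acks idx 1 -> match: F0=1 F1=0; commitIndex=1
Op 4: append 3 -> log_len=4
Op 5: append 2 -> log_len=6
Op 6: F0 acks idx 3 -> match: F0=3 F1=0; commitIndex=3
Op 7: F1 acks idx 6 -> match: F0=3 F1=6; commitIndex=6
Op 8: append 3 -> log_len=9
Op 9: append 3 -> log_len=12
Op 10: F0 acks idx 6 -> match: F0=6 F1=6; commitIndex=6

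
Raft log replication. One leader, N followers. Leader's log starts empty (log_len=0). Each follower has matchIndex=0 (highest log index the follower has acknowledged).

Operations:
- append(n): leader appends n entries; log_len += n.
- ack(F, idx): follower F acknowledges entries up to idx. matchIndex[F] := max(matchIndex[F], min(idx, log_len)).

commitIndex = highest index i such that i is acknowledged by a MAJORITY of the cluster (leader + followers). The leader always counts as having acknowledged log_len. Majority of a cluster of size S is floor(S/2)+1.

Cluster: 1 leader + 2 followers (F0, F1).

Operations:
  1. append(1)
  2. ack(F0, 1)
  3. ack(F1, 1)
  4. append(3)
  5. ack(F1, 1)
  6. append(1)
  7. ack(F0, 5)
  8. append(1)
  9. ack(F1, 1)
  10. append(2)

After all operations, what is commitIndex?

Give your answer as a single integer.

Answer: 5

Derivation:
Op 1: append 1 -> log_len=1
Op 2: F0 acks idx 1 -> match: F0=1 F1=0; commitIndex=1
Op 3: F1 acks idx 1 -> match: F0=1 F1=1; commitIndex=1
Op 4: append 3 -> log_len=4
Op 5: F1 acks idx 1 -> match: F0=1 F1=1; commitIndex=1
Op 6: append 1 -> log_len=5
Op 7: F0 acks idx 5 -> match: F0=5 F1=1; commitIndex=5
Op 8: append 1 -> log_len=6
Op 9: F1 acks idx 1 -> match: F0=5 F1=1; commitIndex=5
Op 10: append 2 -> log_len=8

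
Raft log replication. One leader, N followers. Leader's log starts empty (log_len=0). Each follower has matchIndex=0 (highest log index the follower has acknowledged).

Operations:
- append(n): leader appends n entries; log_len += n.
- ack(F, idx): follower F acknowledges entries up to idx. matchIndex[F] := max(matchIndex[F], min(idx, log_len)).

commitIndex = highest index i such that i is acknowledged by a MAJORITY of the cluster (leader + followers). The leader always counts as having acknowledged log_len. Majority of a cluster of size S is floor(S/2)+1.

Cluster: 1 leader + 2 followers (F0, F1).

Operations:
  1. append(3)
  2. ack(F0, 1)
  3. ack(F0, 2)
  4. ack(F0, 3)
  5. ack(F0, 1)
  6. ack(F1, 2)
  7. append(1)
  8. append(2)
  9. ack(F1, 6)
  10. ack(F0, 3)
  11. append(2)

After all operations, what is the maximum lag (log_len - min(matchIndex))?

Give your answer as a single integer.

Answer: 5

Derivation:
Op 1: append 3 -> log_len=3
Op 2: F0 acks idx 1 -> match: F0=1 F1=0; commitIndex=1
Op 3: F0 acks idx 2 -> match: F0=2 F1=0; commitIndex=2
Op 4: F0 acks idx 3 -> match: F0=3 F1=0; commitIndex=3
Op 5: F0 acks idx 1 -> match: F0=3 F1=0; commitIndex=3
Op 6: F1 acks idx 2 -> match: F0=3 F1=2; commitIndex=3
Op 7: append 1 -> log_len=4
Op 8: append 2 -> log_len=6
Op 9: F1 acks idx 6 -> match: F0=3 F1=6; commitIndex=6
Op 10: F0 acks idx 3 -> match: F0=3 F1=6; commitIndex=6
Op 11: append 2 -> log_len=8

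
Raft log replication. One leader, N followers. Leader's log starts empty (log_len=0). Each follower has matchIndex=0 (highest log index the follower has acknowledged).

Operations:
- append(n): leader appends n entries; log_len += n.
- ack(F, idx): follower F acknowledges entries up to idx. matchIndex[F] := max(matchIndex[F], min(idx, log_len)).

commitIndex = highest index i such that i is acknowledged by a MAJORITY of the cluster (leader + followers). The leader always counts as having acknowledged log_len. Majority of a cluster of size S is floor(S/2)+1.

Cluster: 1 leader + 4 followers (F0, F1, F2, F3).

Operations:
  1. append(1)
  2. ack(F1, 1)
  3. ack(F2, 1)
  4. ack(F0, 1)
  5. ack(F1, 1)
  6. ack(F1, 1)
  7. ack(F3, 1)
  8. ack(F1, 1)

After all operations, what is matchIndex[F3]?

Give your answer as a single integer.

Op 1: append 1 -> log_len=1
Op 2: F1 acks idx 1 -> match: F0=0 F1=1 F2=0 F3=0; commitIndex=0
Op 3: F2 acks idx 1 -> match: F0=0 F1=1 F2=1 F3=0; commitIndex=1
Op 4: F0 acks idx 1 -> match: F0=1 F1=1 F2=1 F3=0; commitIndex=1
Op 5: F1 acks idx 1 -> match: F0=1 F1=1 F2=1 F3=0; commitIndex=1
Op 6: F1 acks idx 1 -> match: F0=1 F1=1 F2=1 F3=0; commitIndex=1
Op 7: F3 acks idx 1 -> match: F0=1 F1=1 F2=1 F3=1; commitIndex=1
Op 8: F1 acks idx 1 -> match: F0=1 F1=1 F2=1 F3=1; commitIndex=1

Answer: 1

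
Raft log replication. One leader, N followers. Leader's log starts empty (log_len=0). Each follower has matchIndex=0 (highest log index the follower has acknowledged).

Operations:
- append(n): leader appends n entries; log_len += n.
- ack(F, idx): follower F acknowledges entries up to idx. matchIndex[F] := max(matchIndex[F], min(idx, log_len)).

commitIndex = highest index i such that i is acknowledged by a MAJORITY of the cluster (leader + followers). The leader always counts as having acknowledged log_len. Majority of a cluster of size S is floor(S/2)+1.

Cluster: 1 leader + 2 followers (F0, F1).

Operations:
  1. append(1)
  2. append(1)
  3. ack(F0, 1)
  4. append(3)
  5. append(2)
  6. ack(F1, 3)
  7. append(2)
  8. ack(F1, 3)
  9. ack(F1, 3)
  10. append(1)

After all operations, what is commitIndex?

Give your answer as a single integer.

Answer: 3

Derivation:
Op 1: append 1 -> log_len=1
Op 2: append 1 -> log_len=2
Op 3: F0 acks idx 1 -> match: F0=1 F1=0; commitIndex=1
Op 4: append 3 -> log_len=5
Op 5: append 2 -> log_len=7
Op 6: F1 acks idx 3 -> match: F0=1 F1=3; commitIndex=3
Op 7: append 2 -> log_len=9
Op 8: F1 acks idx 3 -> match: F0=1 F1=3; commitIndex=3
Op 9: F1 acks idx 3 -> match: F0=1 F1=3; commitIndex=3
Op 10: append 1 -> log_len=10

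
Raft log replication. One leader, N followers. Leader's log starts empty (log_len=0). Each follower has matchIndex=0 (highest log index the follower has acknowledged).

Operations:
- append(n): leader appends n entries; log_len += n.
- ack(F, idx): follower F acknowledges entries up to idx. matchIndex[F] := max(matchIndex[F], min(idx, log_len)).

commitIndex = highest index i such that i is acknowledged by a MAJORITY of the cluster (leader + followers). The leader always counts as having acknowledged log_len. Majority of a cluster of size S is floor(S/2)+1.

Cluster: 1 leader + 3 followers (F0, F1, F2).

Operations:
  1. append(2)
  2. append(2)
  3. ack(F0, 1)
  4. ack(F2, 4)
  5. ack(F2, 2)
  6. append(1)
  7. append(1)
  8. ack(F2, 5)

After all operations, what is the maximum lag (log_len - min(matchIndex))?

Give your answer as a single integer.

Op 1: append 2 -> log_len=2
Op 2: append 2 -> log_len=4
Op 3: F0 acks idx 1 -> match: F0=1 F1=0 F2=0; commitIndex=0
Op 4: F2 acks idx 4 -> match: F0=1 F1=0 F2=4; commitIndex=1
Op 5: F2 acks idx 2 -> match: F0=1 F1=0 F2=4; commitIndex=1
Op 6: append 1 -> log_len=5
Op 7: append 1 -> log_len=6
Op 8: F2 acks idx 5 -> match: F0=1 F1=0 F2=5; commitIndex=1

Answer: 6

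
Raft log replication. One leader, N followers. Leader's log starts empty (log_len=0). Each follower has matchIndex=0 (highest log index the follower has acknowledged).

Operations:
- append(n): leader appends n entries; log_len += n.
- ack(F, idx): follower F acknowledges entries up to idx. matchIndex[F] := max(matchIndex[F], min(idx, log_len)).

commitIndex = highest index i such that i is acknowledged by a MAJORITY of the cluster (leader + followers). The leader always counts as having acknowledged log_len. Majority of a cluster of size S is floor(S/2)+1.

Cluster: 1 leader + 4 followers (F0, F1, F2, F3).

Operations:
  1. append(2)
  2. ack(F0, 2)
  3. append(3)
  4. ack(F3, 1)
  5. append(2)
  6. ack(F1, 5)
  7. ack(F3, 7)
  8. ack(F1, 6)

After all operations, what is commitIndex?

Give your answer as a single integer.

Op 1: append 2 -> log_len=2
Op 2: F0 acks idx 2 -> match: F0=2 F1=0 F2=0 F3=0; commitIndex=0
Op 3: append 3 -> log_len=5
Op 4: F3 acks idx 1 -> match: F0=2 F1=0 F2=0 F3=1; commitIndex=1
Op 5: append 2 -> log_len=7
Op 6: F1 acks idx 5 -> match: F0=2 F1=5 F2=0 F3=1; commitIndex=2
Op 7: F3 acks idx 7 -> match: F0=2 F1=5 F2=0 F3=7; commitIndex=5
Op 8: F1 acks idx 6 -> match: F0=2 F1=6 F2=0 F3=7; commitIndex=6

Answer: 6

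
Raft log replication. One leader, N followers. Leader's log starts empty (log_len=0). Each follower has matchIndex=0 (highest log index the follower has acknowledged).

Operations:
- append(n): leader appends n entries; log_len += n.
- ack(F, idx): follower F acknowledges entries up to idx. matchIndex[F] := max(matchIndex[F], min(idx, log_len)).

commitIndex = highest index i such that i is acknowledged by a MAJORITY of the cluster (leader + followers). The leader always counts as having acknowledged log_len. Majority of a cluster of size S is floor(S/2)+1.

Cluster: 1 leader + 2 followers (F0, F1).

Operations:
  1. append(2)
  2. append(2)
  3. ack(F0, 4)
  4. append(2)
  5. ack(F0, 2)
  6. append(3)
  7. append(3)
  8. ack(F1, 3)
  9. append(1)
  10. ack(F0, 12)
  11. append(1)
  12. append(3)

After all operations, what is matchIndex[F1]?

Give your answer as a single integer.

Op 1: append 2 -> log_len=2
Op 2: append 2 -> log_len=4
Op 3: F0 acks idx 4 -> match: F0=4 F1=0; commitIndex=4
Op 4: append 2 -> log_len=6
Op 5: F0 acks idx 2 -> match: F0=4 F1=0; commitIndex=4
Op 6: append 3 -> log_len=9
Op 7: append 3 -> log_len=12
Op 8: F1 acks idx 3 -> match: F0=4 F1=3; commitIndex=4
Op 9: append 1 -> log_len=13
Op 10: F0 acks idx 12 -> match: F0=12 F1=3; commitIndex=12
Op 11: append 1 -> log_len=14
Op 12: append 3 -> log_len=17

Answer: 3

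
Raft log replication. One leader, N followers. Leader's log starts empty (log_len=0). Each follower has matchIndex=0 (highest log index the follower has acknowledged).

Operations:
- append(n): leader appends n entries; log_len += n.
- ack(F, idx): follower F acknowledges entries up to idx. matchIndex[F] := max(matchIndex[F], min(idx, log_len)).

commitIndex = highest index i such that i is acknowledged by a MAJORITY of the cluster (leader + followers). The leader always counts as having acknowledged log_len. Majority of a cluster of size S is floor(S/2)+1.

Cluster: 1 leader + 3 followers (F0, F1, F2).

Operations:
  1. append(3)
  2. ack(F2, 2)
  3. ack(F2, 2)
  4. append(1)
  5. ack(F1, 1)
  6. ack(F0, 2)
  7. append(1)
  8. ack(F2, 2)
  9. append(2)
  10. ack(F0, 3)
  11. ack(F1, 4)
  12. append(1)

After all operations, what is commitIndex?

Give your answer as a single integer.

Answer: 3

Derivation:
Op 1: append 3 -> log_len=3
Op 2: F2 acks idx 2 -> match: F0=0 F1=0 F2=2; commitIndex=0
Op 3: F2 acks idx 2 -> match: F0=0 F1=0 F2=2; commitIndex=0
Op 4: append 1 -> log_len=4
Op 5: F1 acks idx 1 -> match: F0=0 F1=1 F2=2; commitIndex=1
Op 6: F0 acks idx 2 -> match: F0=2 F1=1 F2=2; commitIndex=2
Op 7: append 1 -> log_len=5
Op 8: F2 acks idx 2 -> match: F0=2 F1=1 F2=2; commitIndex=2
Op 9: append 2 -> log_len=7
Op 10: F0 acks idx 3 -> match: F0=3 F1=1 F2=2; commitIndex=2
Op 11: F1 acks idx 4 -> match: F0=3 F1=4 F2=2; commitIndex=3
Op 12: append 1 -> log_len=8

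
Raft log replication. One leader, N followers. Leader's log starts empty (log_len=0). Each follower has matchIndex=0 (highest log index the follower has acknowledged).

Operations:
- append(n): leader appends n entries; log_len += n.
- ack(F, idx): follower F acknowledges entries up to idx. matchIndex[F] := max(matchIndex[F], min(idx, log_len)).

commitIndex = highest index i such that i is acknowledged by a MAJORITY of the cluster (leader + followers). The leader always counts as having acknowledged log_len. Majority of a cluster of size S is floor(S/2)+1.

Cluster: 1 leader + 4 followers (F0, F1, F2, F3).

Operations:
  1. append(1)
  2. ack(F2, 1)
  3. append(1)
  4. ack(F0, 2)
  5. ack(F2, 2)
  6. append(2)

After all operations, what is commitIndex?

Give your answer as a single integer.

Answer: 2

Derivation:
Op 1: append 1 -> log_len=1
Op 2: F2 acks idx 1 -> match: F0=0 F1=0 F2=1 F3=0; commitIndex=0
Op 3: append 1 -> log_len=2
Op 4: F0 acks idx 2 -> match: F0=2 F1=0 F2=1 F3=0; commitIndex=1
Op 5: F2 acks idx 2 -> match: F0=2 F1=0 F2=2 F3=0; commitIndex=2
Op 6: append 2 -> log_len=4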